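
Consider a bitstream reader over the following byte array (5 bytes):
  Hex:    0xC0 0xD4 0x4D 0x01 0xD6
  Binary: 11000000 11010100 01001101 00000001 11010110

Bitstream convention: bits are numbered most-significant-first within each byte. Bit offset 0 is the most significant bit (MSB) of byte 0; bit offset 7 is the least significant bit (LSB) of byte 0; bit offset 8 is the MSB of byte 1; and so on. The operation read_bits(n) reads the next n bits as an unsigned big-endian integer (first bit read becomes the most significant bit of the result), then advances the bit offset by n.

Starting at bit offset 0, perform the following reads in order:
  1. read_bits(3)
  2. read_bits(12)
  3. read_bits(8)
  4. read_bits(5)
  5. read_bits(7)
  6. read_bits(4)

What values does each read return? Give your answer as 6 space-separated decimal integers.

Read 1: bits[0:3] width=3 -> value=6 (bin 110); offset now 3 = byte 0 bit 3; 37 bits remain
Read 2: bits[3:15] width=12 -> value=106 (bin 000001101010); offset now 15 = byte 1 bit 7; 25 bits remain
Read 3: bits[15:23] width=8 -> value=38 (bin 00100110); offset now 23 = byte 2 bit 7; 17 bits remain
Read 4: bits[23:28] width=5 -> value=16 (bin 10000); offset now 28 = byte 3 bit 4; 12 bits remain
Read 5: bits[28:35] width=7 -> value=14 (bin 0001110); offset now 35 = byte 4 bit 3; 5 bits remain
Read 6: bits[35:39] width=4 -> value=11 (bin 1011); offset now 39 = byte 4 bit 7; 1 bits remain

Answer: 6 106 38 16 14 11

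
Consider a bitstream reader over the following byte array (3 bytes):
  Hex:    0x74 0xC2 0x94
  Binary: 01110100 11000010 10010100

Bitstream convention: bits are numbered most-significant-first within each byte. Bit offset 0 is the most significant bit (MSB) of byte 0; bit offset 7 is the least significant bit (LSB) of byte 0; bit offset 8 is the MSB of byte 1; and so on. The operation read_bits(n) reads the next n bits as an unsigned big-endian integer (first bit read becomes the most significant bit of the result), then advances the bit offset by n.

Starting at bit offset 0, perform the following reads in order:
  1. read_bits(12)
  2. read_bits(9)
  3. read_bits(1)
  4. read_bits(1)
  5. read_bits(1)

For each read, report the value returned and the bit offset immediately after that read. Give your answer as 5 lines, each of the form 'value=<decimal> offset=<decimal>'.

Answer: value=1868 offset=12
value=82 offset=21
value=1 offset=22
value=0 offset=23
value=0 offset=24

Derivation:
Read 1: bits[0:12] width=12 -> value=1868 (bin 011101001100); offset now 12 = byte 1 bit 4; 12 bits remain
Read 2: bits[12:21] width=9 -> value=82 (bin 001010010); offset now 21 = byte 2 bit 5; 3 bits remain
Read 3: bits[21:22] width=1 -> value=1 (bin 1); offset now 22 = byte 2 bit 6; 2 bits remain
Read 4: bits[22:23] width=1 -> value=0 (bin 0); offset now 23 = byte 2 bit 7; 1 bits remain
Read 5: bits[23:24] width=1 -> value=0 (bin 0); offset now 24 = byte 3 bit 0; 0 bits remain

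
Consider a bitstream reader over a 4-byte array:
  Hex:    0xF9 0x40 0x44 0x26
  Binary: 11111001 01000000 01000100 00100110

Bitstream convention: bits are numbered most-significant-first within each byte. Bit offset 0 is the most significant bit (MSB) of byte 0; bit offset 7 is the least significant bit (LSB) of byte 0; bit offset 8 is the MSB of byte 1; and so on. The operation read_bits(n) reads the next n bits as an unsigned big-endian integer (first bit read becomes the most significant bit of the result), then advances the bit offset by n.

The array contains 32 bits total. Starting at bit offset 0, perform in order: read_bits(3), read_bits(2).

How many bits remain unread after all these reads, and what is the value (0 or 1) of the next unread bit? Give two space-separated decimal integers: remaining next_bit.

Read 1: bits[0:3] width=3 -> value=7 (bin 111); offset now 3 = byte 0 bit 3; 29 bits remain
Read 2: bits[3:5] width=2 -> value=3 (bin 11); offset now 5 = byte 0 bit 5; 27 bits remain

Answer: 27 0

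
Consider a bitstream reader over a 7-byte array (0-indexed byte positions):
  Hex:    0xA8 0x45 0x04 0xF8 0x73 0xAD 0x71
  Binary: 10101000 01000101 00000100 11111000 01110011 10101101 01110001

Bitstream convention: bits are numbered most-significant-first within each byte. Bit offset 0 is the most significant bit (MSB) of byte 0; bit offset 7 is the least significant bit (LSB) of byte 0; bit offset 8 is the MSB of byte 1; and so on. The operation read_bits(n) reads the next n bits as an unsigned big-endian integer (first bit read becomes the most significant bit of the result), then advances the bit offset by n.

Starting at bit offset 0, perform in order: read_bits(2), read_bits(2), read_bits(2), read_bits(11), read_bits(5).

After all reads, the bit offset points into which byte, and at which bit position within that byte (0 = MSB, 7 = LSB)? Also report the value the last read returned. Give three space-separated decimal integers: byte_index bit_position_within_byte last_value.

Answer: 2 6 1

Derivation:
Read 1: bits[0:2] width=2 -> value=2 (bin 10); offset now 2 = byte 0 bit 2; 54 bits remain
Read 2: bits[2:4] width=2 -> value=2 (bin 10); offset now 4 = byte 0 bit 4; 52 bits remain
Read 3: bits[4:6] width=2 -> value=2 (bin 10); offset now 6 = byte 0 bit 6; 50 bits remain
Read 4: bits[6:17] width=11 -> value=138 (bin 00010001010); offset now 17 = byte 2 bit 1; 39 bits remain
Read 5: bits[17:22] width=5 -> value=1 (bin 00001); offset now 22 = byte 2 bit 6; 34 bits remain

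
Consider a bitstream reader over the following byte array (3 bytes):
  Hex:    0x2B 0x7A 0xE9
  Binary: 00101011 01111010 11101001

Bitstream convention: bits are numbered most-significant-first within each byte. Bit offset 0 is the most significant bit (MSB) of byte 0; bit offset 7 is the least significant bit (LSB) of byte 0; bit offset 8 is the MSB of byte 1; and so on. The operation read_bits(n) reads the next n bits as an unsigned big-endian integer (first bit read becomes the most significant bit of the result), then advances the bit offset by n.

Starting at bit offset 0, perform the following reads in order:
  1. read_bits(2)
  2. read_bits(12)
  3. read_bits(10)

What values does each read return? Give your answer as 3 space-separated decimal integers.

Read 1: bits[0:2] width=2 -> value=0 (bin 00); offset now 2 = byte 0 bit 2; 22 bits remain
Read 2: bits[2:14] width=12 -> value=2782 (bin 101011011110); offset now 14 = byte 1 bit 6; 10 bits remain
Read 3: bits[14:24] width=10 -> value=745 (bin 1011101001); offset now 24 = byte 3 bit 0; 0 bits remain

Answer: 0 2782 745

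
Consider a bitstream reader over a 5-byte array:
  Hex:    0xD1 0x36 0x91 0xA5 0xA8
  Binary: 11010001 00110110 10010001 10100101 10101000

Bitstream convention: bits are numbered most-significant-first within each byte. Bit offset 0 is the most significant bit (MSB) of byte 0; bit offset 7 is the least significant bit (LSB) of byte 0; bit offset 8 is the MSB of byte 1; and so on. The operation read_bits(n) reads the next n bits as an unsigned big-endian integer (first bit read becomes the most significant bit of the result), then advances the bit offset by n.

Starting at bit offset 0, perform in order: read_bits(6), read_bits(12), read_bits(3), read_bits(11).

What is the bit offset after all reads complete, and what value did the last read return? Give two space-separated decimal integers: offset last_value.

Answer: 32 421

Derivation:
Read 1: bits[0:6] width=6 -> value=52 (bin 110100); offset now 6 = byte 0 bit 6; 34 bits remain
Read 2: bits[6:18] width=12 -> value=1242 (bin 010011011010); offset now 18 = byte 2 bit 2; 22 bits remain
Read 3: bits[18:21] width=3 -> value=2 (bin 010); offset now 21 = byte 2 bit 5; 19 bits remain
Read 4: bits[21:32] width=11 -> value=421 (bin 00110100101); offset now 32 = byte 4 bit 0; 8 bits remain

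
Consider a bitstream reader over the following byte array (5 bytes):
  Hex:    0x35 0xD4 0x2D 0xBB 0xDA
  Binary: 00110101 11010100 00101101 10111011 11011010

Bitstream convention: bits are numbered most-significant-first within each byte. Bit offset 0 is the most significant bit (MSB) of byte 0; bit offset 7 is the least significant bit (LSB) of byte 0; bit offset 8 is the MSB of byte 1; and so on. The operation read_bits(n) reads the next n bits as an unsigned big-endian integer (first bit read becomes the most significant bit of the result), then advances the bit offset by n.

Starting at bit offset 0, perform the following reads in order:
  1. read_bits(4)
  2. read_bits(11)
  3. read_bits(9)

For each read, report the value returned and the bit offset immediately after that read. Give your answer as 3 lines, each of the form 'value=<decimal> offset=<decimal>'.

Answer: value=3 offset=4
value=746 offset=15
value=45 offset=24

Derivation:
Read 1: bits[0:4] width=4 -> value=3 (bin 0011); offset now 4 = byte 0 bit 4; 36 bits remain
Read 2: bits[4:15] width=11 -> value=746 (bin 01011101010); offset now 15 = byte 1 bit 7; 25 bits remain
Read 3: bits[15:24] width=9 -> value=45 (bin 000101101); offset now 24 = byte 3 bit 0; 16 bits remain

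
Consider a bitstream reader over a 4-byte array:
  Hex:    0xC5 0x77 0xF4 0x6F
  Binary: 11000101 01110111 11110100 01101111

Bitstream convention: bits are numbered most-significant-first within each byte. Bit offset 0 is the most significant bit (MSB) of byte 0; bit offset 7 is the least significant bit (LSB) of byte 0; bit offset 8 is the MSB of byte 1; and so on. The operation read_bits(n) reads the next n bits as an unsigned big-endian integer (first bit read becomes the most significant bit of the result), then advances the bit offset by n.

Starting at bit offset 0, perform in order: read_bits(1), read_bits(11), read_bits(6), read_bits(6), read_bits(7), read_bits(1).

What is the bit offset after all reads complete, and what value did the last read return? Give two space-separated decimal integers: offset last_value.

Answer: 32 1

Derivation:
Read 1: bits[0:1] width=1 -> value=1 (bin 1); offset now 1 = byte 0 bit 1; 31 bits remain
Read 2: bits[1:12] width=11 -> value=1111 (bin 10001010111); offset now 12 = byte 1 bit 4; 20 bits remain
Read 3: bits[12:18] width=6 -> value=31 (bin 011111); offset now 18 = byte 2 bit 2; 14 bits remain
Read 4: bits[18:24] width=6 -> value=52 (bin 110100); offset now 24 = byte 3 bit 0; 8 bits remain
Read 5: bits[24:31] width=7 -> value=55 (bin 0110111); offset now 31 = byte 3 bit 7; 1 bits remain
Read 6: bits[31:32] width=1 -> value=1 (bin 1); offset now 32 = byte 4 bit 0; 0 bits remain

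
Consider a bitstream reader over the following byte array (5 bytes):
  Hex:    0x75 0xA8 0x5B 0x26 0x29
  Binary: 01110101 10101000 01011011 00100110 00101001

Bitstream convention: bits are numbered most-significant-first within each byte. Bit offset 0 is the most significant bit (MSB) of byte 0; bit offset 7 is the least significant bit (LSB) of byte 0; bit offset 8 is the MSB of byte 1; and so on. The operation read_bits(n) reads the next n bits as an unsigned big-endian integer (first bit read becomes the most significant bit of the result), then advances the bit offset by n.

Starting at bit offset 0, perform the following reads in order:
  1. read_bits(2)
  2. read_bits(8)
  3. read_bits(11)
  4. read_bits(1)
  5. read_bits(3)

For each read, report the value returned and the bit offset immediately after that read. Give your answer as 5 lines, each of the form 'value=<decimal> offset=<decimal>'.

Answer: value=1 offset=2
value=214 offset=10
value=1291 offset=21
value=0 offset=22
value=6 offset=25

Derivation:
Read 1: bits[0:2] width=2 -> value=1 (bin 01); offset now 2 = byte 0 bit 2; 38 bits remain
Read 2: bits[2:10] width=8 -> value=214 (bin 11010110); offset now 10 = byte 1 bit 2; 30 bits remain
Read 3: bits[10:21] width=11 -> value=1291 (bin 10100001011); offset now 21 = byte 2 bit 5; 19 bits remain
Read 4: bits[21:22] width=1 -> value=0 (bin 0); offset now 22 = byte 2 bit 6; 18 bits remain
Read 5: bits[22:25] width=3 -> value=6 (bin 110); offset now 25 = byte 3 bit 1; 15 bits remain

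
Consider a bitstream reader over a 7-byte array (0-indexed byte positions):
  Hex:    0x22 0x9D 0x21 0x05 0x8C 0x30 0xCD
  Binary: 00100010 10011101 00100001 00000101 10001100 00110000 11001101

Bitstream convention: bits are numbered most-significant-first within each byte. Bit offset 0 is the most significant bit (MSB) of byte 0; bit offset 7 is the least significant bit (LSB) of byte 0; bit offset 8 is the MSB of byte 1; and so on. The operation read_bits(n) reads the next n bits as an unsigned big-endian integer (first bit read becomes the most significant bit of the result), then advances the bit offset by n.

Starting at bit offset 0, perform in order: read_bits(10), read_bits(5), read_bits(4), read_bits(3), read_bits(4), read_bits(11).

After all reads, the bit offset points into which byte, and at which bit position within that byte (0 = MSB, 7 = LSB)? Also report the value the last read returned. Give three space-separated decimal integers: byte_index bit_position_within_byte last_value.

Read 1: bits[0:10] width=10 -> value=138 (bin 0010001010); offset now 10 = byte 1 bit 2; 46 bits remain
Read 2: bits[10:15] width=5 -> value=14 (bin 01110); offset now 15 = byte 1 bit 7; 41 bits remain
Read 3: bits[15:19] width=4 -> value=9 (bin 1001); offset now 19 = byte 2 bit 3; 37 bits remain
Read 4: bits[19:22] width=3 -> value=0 (bin 000); offset now 22 = byte 2 bit 6; 34 bits remain
Read 5: bits[22:26] width=4 -> value=4 (bin 0100); offset now 26 = byte 3 bit 2; 30 bits remain
Read 6: bits[26:37] width=11 -> value=177 (bin 00010110001); offset now 37 = byte 4 bit 5; 19 bits remain

Answer: 4 5 177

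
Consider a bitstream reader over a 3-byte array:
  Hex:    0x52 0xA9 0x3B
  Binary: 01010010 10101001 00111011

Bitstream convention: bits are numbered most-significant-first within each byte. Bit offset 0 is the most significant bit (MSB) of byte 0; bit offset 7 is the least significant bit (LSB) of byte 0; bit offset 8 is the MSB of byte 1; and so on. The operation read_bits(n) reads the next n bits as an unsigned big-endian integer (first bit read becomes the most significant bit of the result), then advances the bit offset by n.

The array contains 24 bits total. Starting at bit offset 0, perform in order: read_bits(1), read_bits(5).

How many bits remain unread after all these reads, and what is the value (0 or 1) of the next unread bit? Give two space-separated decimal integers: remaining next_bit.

Answer: 18 1

Derivation:
Read 1: bits[0:1] width=1 -> value=0 (bin 0); offset now 1 = byte 0 bit 1; 23 bits remain
Read 2: bits[1:6] width=5 -> value=20 (bin 10100); offset now 6 = byte 0 bit 6; 18 bits remain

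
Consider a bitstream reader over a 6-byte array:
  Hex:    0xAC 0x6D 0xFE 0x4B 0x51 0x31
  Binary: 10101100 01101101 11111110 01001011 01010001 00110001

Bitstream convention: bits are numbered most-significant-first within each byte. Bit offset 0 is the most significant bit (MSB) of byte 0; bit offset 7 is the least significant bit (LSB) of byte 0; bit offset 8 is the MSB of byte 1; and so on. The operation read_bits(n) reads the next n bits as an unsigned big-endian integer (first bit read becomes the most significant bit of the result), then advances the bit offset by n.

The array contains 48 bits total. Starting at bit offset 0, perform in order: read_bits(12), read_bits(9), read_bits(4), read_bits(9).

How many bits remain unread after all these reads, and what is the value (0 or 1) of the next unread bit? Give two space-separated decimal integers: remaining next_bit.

Answer: 14 0

Derivation:
Read 1: bits[0:12] width=12 -> value=2758 (bin 101011000110); offset now 12 = byte 1 bit 4; 36 bits remain
Read 2: bits[12:21] width=9 -> value=447 (bin 110111111); offset now 21 = byte 2 bit 5; 27 bits remain
Read 3: bits[21:25] width=4 -> value=12 (bin 1100); offset now 25 = byte 3 bit 1; 23 bits remain
Read 4: bits[25:34] width=9 -> value=301 (bin 100101101); offset now 34 = byte 4 bit 2; 14 bits remain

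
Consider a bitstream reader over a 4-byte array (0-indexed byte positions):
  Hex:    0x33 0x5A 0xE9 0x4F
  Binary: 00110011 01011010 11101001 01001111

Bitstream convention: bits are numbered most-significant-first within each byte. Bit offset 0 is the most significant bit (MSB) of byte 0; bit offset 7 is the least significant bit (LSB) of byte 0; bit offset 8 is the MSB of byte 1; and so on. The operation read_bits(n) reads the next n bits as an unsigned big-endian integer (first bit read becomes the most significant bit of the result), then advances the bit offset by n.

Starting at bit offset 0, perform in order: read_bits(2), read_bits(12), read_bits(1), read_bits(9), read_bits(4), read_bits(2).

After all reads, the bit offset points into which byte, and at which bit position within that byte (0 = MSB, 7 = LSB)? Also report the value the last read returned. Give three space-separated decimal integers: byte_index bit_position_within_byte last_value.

Answer: 3 6 3

Derivation:
Read 1: bits[0:2] width=2 -> value=0 (bin 00); offset now 2 = byte 0 bit 2; 30 bits remain
Read 2: bits[2:14] width=12 -> value=3286 (bin 110011010110); offset now 14 = byte 1 bit 6; 18 bits remain
Read 3: bits[14:15] width=1 -> value=1 (bin 1); offset now 15 = byte 1 bit 7; 17 bits remain
Read 4: bits[15:24] width=9 -> value=233 (bin 011101001); offset now 24 = byte 3 bit 0; 8 bits remain
Read 5: bits[24:28] width=4 -> value=4 (bin 0100); offset now 28 = byte 3 bit 4; 4 bits remain
Read 6: bits[28:30] width=2 -> value=3 (bin 11); offset now 30 = byte 3 bit 6; 2 bits remain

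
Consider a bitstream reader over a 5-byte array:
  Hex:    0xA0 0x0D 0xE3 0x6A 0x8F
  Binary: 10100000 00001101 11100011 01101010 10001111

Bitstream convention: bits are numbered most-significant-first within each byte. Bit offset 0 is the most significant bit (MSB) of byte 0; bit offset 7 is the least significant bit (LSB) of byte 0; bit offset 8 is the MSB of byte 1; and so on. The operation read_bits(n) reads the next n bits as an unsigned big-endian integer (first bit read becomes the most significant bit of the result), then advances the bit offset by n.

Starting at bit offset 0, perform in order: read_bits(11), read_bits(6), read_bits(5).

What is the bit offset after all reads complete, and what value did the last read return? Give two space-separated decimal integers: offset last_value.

Answer: 22 24

Derivation:
Read 1: bits[0:11] width=11 -> value=1280 (bin 10100000000); offset now 11 = byte 1 bit 3; 29 bits remain
Read 2: bits[11:17] width=6 -> value=27 (bin 011011); offset now 17 = byte 2 bit 1; 23 bits remain
Read 3: bits[17:22] width=5 -> value=24 (bin 11000); offset now 22 = byte 2 bit 6; 18 bits remain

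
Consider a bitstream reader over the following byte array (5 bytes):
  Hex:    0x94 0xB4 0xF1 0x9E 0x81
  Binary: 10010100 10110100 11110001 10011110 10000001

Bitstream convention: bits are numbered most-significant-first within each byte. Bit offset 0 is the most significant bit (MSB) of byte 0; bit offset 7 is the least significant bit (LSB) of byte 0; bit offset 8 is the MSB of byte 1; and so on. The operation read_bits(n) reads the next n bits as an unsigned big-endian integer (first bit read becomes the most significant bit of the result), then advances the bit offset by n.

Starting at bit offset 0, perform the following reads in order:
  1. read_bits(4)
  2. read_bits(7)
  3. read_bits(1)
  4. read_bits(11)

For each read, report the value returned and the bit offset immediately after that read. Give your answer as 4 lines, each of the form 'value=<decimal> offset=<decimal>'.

Answer: value=9 offset=4
value=37 offset=11
value=1 offset=12
value=632 offset=23

Derivation:
Read 1: bits[0:4] width=4 -> value=9 (bin 1001); offset now 4 = byte 0 bit 4; 36 bits remain
Read 2: bits[4:11] width=7 -> value=37 (bin 0100101); offset now 11 = byte 1 bit 3; 29 bits remain
Read 3: bits[11:12] width=1 -> value=1 (bin 1); offset now 12 = byte 1 bit 4; 28 bits remain
Read 4: bits[12:23] width=11 -> value=632 (bin 01001111000); offset now 23 = byte 2 bit 7; 17 bits remain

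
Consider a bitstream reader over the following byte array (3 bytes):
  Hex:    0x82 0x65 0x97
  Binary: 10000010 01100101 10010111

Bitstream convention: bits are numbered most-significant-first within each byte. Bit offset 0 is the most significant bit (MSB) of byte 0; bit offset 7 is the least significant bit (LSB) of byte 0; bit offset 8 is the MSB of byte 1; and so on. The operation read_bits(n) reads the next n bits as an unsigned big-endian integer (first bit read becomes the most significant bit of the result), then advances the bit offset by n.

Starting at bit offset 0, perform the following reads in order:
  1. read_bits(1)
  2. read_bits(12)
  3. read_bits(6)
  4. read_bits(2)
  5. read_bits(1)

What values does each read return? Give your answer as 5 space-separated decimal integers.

Answer: 1 76 44 2 1

Derivation:
Read 1: bits[0:1] width=1 -> value=1 (bin 1); offset now 1 = byte 0 bit 1; 23 bits remain
Read 2: bits[1:13] width=12 -> value=76 (bin 000001001100); offset now 13 = byte 1 bit 5; 11 bits remain
Read 3: bits[13:19] width=6 -> value=44 (bin 101100); offset now 19 = byte 2 bit 3; 5 bits remain
Read 4: bits[19:21] width=2 -> value=2 (bin 10); offset now 21 = byte 2 bit 5; 3 bits remain
Read 5: bits[21:22] width=1 -> value=1 (bin 1); offset now 22 = byte 2 bit 6; 2 bits remain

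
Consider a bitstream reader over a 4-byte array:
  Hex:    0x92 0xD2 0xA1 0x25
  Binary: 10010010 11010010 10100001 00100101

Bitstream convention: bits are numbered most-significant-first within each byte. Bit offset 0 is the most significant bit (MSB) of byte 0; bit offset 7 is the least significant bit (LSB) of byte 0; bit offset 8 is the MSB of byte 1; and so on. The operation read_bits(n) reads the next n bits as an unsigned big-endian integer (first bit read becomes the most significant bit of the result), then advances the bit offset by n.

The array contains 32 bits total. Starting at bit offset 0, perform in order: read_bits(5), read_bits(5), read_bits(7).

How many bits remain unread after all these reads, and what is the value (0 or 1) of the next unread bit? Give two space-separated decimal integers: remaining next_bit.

Answer: 15 0

Derivation:
Read 1: bits[0:5] width=5 -> value=18 (bin 10010); offset now 5 = byte 0 bit 5; 27 bits remain
Read 2: bits[5:10] width=5 -> value=11 (bin 01011); offset now 10 = byte 1 bit 2; 22 bits remain
Read 3: bits[10:17] width=7 -> value=37 (bin 0100101); offset now 17 = byte 2 bit 1; 15 bits remain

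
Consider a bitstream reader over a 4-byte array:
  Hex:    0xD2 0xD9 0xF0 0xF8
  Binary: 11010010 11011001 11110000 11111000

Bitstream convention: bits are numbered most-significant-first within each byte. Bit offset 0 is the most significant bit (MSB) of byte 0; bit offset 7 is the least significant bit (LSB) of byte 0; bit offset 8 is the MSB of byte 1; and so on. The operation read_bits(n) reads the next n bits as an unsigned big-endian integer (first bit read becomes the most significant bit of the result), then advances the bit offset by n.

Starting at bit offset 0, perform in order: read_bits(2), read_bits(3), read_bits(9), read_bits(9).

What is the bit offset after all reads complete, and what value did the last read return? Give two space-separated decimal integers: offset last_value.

Read 1: bits[0:2] width=2 -> value=3 (bin 11); offset now 2 = byte 0 bit 2; 30 bits remain
Read 2: bits[2:5] width=3 -> value=2 (bin 010); offset now 5 = byte 0 bit 5; 27 bits remain
Read 3: bits[5:14] width=9 -> value=182 (bin 010110110); offset now 14 = byte 1 bit 6; 18 bits remain
Read 4: bits[14:23] width=9 -> value=248 (bin 011111000); offset now 23 = byte 2 bit 7; 9 bits remain

Answer: 23 248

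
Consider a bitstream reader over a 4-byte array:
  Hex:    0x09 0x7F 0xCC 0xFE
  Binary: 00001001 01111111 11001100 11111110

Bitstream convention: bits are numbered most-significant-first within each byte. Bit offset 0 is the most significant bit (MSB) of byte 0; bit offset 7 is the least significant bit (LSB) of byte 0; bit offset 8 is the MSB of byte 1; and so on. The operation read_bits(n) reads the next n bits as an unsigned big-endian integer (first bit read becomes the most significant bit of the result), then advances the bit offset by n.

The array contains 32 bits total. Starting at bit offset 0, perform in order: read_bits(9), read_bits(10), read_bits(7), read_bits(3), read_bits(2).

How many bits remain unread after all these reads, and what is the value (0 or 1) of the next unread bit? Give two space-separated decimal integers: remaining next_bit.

Read 1: bits[0:9] width=9 -> value=18 (bin 000010010); offset now 9 = byte 1 bit 1; 23 bits remain
Read 2: bits[9:19] width=10 -> value=1022 (bin 1111111110); offset now 19 = byte 2 bit 3; 13 bits remain
Read 3: bits[19:26] width=7 -> value=51 (bin 0110011); offset now 26 = byte 3 bit 2; 6 bits remain
Read 4: bits[26:29] width=3 -> value=7 (bin 111); offset now 29 = byte 3 bit 5; 3 bits remain
Read 5: bits[29:31] width=2 -> value=3 (bin 11); offset now 31 = byte 3 bit 7; 1 bits remain

Answer: 1 0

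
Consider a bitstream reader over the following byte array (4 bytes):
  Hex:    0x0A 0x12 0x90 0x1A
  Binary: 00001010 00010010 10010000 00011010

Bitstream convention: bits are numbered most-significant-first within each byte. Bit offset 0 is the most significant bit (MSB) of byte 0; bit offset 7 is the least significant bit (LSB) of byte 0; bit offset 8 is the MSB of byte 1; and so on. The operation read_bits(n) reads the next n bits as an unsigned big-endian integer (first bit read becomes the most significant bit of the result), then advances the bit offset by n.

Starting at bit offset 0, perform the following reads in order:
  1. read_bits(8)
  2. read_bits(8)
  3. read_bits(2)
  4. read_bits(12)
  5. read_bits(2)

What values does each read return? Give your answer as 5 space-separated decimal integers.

Answer: 10 18 2 1030 2

Derivation:
Read 1: bits[0:8] width=8 -> value=10 (bin 00001010); offset now 8 = byte 1 bit 0; 24 bits remain
Read 2: bits[8:16] width=8 -> value=18 (bin 00010010); offset now 16 = byte 2 bit 0; 16 bits remain
Read 3: bits[16:18] width=2 -> value=2 (bin 10); offset now 18 = byte 2 bit 2; 14 bits remain
Read 4: bits[18:30] width=12 -> value=1030 (bin 010000000110); offset now 30 = byte 3 bit 6; 2 bits remain
Read 5: bits[30:32] width=2 -> value=2 (bin 10); offset now 32 = byte 4 bit 0; 0 bits remain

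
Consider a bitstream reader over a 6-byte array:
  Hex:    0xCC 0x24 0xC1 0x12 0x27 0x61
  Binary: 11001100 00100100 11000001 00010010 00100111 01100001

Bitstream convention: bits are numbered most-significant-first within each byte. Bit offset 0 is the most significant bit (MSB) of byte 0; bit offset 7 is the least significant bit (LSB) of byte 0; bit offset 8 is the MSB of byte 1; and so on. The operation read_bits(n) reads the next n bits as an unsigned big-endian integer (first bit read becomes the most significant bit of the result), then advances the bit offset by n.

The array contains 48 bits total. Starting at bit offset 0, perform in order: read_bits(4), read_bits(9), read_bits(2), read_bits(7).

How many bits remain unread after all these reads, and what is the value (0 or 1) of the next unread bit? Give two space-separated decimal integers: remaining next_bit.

Read 1: bits[0:4] width=4 -> value=12 (bin 1100); offset now 4 = byte 0 bit 4; 44 bits remain
Read 2: bits[4:13] width=9 -> value=388 (bin 110000100); offset now 13 = byte 1 bit 5; 35 bits remain
Read 3: bits[13:15] width=2 -> value=2 (bin 10); offset now 15 = byte 1 bit 7; 33 bits remain
Read 4: bits[15:22] width=7 -> value=48 (bin 0110000); offset now 22 = byte 2 bit 6; 26 bits remain

Answer: 26 0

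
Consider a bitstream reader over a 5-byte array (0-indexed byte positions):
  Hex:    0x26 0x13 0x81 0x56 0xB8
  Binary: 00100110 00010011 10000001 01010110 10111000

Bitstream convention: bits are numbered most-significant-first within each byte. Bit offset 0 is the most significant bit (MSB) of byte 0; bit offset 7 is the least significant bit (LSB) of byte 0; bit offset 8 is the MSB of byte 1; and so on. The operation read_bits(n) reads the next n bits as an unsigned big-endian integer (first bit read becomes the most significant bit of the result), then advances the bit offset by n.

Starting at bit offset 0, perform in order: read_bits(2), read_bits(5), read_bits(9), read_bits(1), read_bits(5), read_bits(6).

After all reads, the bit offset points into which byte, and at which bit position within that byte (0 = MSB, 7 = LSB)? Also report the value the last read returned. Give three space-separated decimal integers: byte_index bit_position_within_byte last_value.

Read 1: bits[0:2] width=2 -> value=0 (bin 00); offset now 2 = byte 0 bit 2; 38 bits remain
Read 2: bits[2:7] width=5 -> value=19 (bin 10011); offset now 7 = byte 0 bit 7; 33 bits remain
Read 3: bits[7:16] width=9 -> value=19 (bin 000010011); offset now 16 = byte 2 bit 0; 24 bits remain
Read 4: bits[16:17] width=1 -> value=1 (bin 1); offset now 17 = byte 2 bit 1; 23 bits remain
Read 5: bits[17:22] width=5 -> value=0 (bin 00000); offset now 22 = byte 2 bit 6; 18 bits remain
Read 6: bits[22:28] width=6 -> value=21 (bin 010101); offset now 28 = byte 3 bit 4; 12 bits remain

Answer: 3 4 21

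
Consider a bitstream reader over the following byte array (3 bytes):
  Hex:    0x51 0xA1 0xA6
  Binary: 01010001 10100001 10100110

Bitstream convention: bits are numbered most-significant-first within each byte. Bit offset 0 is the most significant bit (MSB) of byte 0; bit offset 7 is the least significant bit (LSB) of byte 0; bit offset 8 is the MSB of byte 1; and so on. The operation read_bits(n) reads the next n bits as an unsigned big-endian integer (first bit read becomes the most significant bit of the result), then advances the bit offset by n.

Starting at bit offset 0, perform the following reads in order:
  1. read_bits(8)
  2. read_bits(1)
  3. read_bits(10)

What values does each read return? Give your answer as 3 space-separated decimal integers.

Answer: 81 1 269

Derivation:
Read 1: bits[0:8] width=8 -> value=81 (bin 01010001); offset now 8 = byte 1 bit 0; 16 bits remain
Read 2: bits[8:9] width=1 -> value=1 (bin 1); offset now 9 = byte 1 bit 1; 15 bits remain
Read 3: bits[9:19] width=10 -> value=269 (bin 0100001101); offset now 19 = byte 2 bit 3; 5 bits remain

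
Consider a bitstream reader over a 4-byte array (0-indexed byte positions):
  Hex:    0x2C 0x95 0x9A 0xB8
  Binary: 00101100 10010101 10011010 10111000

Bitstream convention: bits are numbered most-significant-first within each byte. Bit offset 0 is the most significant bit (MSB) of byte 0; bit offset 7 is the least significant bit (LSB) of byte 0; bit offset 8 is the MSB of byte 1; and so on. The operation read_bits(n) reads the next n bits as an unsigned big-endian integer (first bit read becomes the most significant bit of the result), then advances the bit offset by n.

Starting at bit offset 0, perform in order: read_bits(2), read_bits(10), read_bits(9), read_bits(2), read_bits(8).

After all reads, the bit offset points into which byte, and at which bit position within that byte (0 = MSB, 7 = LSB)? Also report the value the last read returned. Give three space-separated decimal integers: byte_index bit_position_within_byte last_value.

Read 1: bits[0:2] width=2 -> value=0 (bin 00); offset now 2 = byte 0 bit 2; 30 bits remain
Read 2: bits[2:12] width=10 -> value=713 (bin 1011001001); offset now 12 = byte 1 bit 4; 20 bits remain
Read 3: bits[12:21] width=9 -> value=179 (bin 010110011); offset now 21 = byte 2 bit 5; 11 bits remain
Read 4: bits[21:23] width=2 -> value=1 (bin 01); offset now 23 = byte 2 bit 7; 9 bits remain
Read 5: bits[23:31] width=8 -> value=92 (bin 01011100); offset now 31 = byte 3 bit 7; 1 bits remain

Answer: 3 7 92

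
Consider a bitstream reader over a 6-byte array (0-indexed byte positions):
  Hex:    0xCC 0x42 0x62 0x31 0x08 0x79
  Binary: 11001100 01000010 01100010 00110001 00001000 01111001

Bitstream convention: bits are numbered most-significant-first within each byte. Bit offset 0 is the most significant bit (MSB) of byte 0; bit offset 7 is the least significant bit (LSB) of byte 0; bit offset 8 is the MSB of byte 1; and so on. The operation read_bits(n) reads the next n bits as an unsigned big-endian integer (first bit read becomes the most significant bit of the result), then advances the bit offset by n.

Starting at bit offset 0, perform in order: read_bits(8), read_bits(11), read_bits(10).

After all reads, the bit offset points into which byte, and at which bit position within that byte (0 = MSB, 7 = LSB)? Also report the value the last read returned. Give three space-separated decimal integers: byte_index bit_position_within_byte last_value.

Read 1: bits[0:8] width=8 -> value=204 (bin 11001100); offset now 8 = byte 1 bit 0; 40 bits remain
Read 2: bits[8:19] width=11 -> value=531 (bin 01000010011); offset now 19 = byte 2 bit 3; 29 bits remain
Read 3: bits[19:29] width=10 -> value=70 (bin 0001000110); offset now 29 = byte 3 bit 5; 19 bits remain

Answer: 3 5 70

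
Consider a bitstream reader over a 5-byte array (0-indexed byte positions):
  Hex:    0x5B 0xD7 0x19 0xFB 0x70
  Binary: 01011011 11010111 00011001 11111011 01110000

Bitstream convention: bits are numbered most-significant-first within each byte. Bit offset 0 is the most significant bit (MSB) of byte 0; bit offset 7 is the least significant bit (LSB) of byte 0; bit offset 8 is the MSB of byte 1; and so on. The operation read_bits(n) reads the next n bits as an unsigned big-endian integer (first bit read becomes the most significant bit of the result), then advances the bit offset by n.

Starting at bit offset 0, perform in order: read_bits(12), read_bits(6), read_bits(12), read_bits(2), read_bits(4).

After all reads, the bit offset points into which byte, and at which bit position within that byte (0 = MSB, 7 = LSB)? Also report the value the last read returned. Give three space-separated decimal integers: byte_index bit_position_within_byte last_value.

Answer: 4 4 7

Derivation:
Read 1: bits[0:12] width=12 -> value=1469 (bin 010110111101); offset now 12 = byte 1 bit 4; 28 bits remain
Read 2: bits[12:18] width=6 -> value=28 (bin 011100); offset now 18 = byte 2 bit 2; 22 bits remain
Read 3: bits[18:30] width=12 -> value=1662 (bin 011001111110); offset now 30 = byte 3 bit 6; 10 bits remain
Read 4: bits[30:32] width=2 -> value=3 (bin 11); offset now 32 = byte 4 bit 0; 8 bits remain
Read 5: bits[32:36] width=4 -> value=7 (bin 0111); offset now 36 = byte 4 bit 4; 4 bits remain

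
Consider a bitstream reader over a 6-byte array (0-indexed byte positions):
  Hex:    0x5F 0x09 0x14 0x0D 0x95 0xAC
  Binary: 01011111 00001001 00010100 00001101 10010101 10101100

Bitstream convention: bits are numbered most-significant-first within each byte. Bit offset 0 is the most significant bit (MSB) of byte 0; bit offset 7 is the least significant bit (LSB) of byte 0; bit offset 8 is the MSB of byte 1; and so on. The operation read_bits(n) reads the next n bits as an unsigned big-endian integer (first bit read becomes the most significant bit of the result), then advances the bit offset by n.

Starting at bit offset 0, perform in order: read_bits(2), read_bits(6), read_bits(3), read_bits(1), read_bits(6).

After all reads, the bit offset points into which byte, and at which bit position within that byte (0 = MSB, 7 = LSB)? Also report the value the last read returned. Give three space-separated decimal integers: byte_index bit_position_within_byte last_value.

Read 1: bits[0:2] width=2 -> value=1 (bin 01); offset now 2 = byte 0 bit 2; 46 bits remain
Read 2: bits[2:8] width=6 -> value=31 (bin 011111); offset now 8 = byte 1 bit 0; 40 bits remain
Read 3: bits[8:11] width=3 -> value=0 (bin 000); offset now 11 = byte 1 bit 3; 37 bits remain
Read 4: bits[11:12] width=1 -> value=0 (bin 0); offset now 12 = byte 1 bit 4; 36 bits remain
Read 5: bits[12:18] width=6 -> value=36 (bin 100100); offset now 18 = byte 2 bit 2; 30 bits remain

Answer: 2 2 36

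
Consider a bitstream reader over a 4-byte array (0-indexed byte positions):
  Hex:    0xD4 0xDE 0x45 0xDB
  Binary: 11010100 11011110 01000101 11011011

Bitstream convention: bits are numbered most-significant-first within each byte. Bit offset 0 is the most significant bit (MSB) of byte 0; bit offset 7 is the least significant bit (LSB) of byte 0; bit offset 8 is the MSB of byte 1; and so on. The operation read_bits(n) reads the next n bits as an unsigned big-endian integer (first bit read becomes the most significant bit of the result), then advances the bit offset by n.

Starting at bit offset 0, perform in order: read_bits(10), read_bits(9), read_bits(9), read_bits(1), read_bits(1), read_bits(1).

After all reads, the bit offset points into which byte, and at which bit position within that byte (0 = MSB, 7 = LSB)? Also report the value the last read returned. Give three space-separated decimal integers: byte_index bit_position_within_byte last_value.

Read 1: bits[0:10] width=10 -> value=851 (bin 1101010011); offset now 10 = byte 1 bit 2; 22 bits remain
Read 2: bits[10:19] width=9 -> value=242 (bin 011110010); offset now 19 = byte 2 bit 3; 13 bits remain
Read 3: bits[19:28] width=9 -> value=93 (bin 001011101); offset now 28 = byte 3 bit 4; 4 bits remain
Read 4: bits[28:29] width=1 -> value=1 (bin 1); offset now 29 = byte 3 bit 5; 3 bits remain
Read 5: bits[29:30] width=1 -> value=0 (bin 0); offset now 30 = byte 3 bit 6; 2 bits remain
Read 6: bits[30:31] width=1 -> value=1 (bin 1); offset now 31 = byte 3 bit 7; 1 bits remain

Answer: 3 7 1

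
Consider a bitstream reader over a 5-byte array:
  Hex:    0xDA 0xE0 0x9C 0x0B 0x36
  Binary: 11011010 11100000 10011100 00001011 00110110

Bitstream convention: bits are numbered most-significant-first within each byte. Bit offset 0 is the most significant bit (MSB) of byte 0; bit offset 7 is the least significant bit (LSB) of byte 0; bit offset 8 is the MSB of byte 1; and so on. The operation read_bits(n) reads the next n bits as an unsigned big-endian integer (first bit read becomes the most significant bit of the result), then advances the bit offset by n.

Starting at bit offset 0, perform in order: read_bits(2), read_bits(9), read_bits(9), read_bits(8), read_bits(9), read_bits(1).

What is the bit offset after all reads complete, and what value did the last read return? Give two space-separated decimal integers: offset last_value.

Read 1: bits[0:2] width=2 -> value=3 (bin 11); offset now 2 = byte 0 bit 2; 38 bits remain
Read 2: bits[2:11] width=9 -> value=215 (bin 011010111); offset now 11 = byte 1 bit 3; 29 bits remain
Read 3: bits[11:20] width=9 -> value=9 (bin 000001001); offset now 20 = byte 2 bit 4; 20 bits remain
Read 4: bits[20:28] width=8 -> value=192 (bin 11000000); offset now 28 = byte 3 bit 4; 12 bits remain
Read 5: bits[28:37] width=9 -> value=358 (bin 101100110); offset now 37 = byte 4 bit 5; 3 bits remain
Read 6: bits[37:38] width=1 -> value=1 (bin 1); offset now 38 = byte 4 bit 6; 2 bits remain

Answer: 38 1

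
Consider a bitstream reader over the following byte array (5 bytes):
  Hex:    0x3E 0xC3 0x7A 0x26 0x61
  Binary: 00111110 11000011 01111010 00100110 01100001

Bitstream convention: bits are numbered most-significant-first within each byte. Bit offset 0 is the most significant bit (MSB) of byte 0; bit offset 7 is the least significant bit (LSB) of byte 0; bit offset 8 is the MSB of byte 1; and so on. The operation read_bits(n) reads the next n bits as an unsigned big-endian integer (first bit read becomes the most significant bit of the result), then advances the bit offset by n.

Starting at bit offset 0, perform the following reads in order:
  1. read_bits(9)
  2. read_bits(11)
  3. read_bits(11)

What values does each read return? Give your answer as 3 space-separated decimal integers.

Read 1: bits[0:9] width=9 -> value=125 (bin 001111101); offset now 9 = byte 1 bit 1; 31 bits remain
Read 2: bits[9:20] width=11 -> value=1079 (bin 10000110111); offset now 20 = byte 2 bit 4; 20 bits remain
Read 3: bits[20:31] width=11 -> value=1299 (bin 10100010011); offset now 31 = byte 3 bit 7; 9 bits remain

Answer: 125 1079 1299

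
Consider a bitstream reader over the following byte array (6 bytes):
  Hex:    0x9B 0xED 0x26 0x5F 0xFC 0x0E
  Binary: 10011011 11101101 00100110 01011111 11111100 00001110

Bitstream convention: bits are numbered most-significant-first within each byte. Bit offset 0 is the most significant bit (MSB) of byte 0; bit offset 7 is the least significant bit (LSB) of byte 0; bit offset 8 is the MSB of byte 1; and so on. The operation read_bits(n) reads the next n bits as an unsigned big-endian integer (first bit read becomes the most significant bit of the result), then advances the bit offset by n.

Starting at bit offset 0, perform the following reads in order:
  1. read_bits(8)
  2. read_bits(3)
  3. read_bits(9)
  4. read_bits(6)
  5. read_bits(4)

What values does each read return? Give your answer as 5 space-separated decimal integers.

Read 1: bits[0:8] width=8 -> value=155 (bin 10011011); offset now 8 = byte 1 bit 0; 40 bits remain
Read 2: bits[8:11] width=3 -> value=7 (bin 111); offset now 11 = byte 1 bit 3; 37 bits remain
Read 3: bits[11:20] width=9 -> value=210 (bin 011010010); offset now 20 = byte 2 bit 4; 28 bits remain
Read 4: bits[20:26] width=6 -> value=25 (bin 011001); offset now 26 = byte 3 bit 2; 22 bits remain
Read 5: bits[26:30] width=4 -> value=7 (bin 0111); offset now 30 = byte 3 bit 6; 18 bits remain

Answer: 155 7 210 25 7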